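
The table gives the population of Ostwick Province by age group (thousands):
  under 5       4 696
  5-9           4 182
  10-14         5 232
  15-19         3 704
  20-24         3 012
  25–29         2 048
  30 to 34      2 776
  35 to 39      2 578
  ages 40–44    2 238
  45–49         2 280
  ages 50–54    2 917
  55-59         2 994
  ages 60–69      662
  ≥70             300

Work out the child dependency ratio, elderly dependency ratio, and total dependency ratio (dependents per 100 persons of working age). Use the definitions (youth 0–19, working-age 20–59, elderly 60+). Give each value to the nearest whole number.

0–19: 4 696 + 4 182 + 5 232 + 3 704 = 17 814
20–59: 3 012 + 2 048 + 2 776 + 2 578 + 2 238 + 2 280 + 2 917 + 2 994 = 20 843
60+: 662 + 300 = 962
Youth dependency ratio = 17 814 / 20 843 × 100 = 85
Old-age dependency ratio = 962 / 20 843 × 100 = 5
Total dependency ratio = (17 814 + 962) / 20 843 × 100 = 18 776 / 20 843 × 100 = 90

Youth dependency ratio: 85
Old-age dependency ratio: 5
Total dependency ratio: 90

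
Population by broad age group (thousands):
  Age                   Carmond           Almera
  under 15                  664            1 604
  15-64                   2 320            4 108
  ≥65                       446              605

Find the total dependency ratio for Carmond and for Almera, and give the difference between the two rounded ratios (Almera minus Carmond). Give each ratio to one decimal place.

Carmond: (664 + 446) / 2 320 × 100 = 1 110 / 2 320 × 100 = 47.8
Almera: (1 604 + 605) / 4 108 × 100 = 2 209 / 4 108 × 100 = 53.8

Carmond: 47.8
Almera: 53.8
Difference: +6.0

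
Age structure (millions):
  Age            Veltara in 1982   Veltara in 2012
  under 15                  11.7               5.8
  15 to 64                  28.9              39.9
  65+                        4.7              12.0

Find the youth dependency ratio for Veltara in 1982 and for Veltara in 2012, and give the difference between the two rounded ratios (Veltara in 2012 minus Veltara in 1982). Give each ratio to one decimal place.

Veltara in 1982: 40.5
Veltara in 2012: 14.5
Difference: -26.0

Veltara in 1982: 11.7 / 28.9 × 100 = 40.5
Veltara in 2012: 5.8 / 39.9 × 100 = 14.5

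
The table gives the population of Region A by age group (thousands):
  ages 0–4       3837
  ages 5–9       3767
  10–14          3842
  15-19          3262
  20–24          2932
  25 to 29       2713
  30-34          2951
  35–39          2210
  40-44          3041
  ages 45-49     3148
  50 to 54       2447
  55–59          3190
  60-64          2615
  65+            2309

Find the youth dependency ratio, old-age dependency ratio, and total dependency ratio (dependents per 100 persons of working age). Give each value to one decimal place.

0–14: 3837 + 3767 + 3842 = 11446
15–64: 3262 + 2932 + 2713 + 2951 + 2210 + 3041 + 3148 + 2447 + 3190 + 2615 = 28509
65+: 2309
Youth dependency ratio = 11446 / 28509 × 100 = 40.1
Old-age dependency ratio = 2309 / 28509 × 100 = 8.1
Total dependency ratio = (11446 + 2309) / 28509 × 100 = 13755 / 28509 × 100 = 48.2

Youth dependency ratio: 40.1
Old-age dependency ratio: 8.1
Total dependency ratio: 48.2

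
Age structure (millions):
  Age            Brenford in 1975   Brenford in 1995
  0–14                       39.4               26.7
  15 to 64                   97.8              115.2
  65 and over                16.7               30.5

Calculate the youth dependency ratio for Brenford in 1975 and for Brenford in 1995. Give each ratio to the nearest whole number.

Brenford in 1975: 40
Brenford in 1995: 23

Brenford in 1975: 39.4 / 97.8 × 100 = 40
Brenford in 1995: 26.7 / 115.2 × 100 = 23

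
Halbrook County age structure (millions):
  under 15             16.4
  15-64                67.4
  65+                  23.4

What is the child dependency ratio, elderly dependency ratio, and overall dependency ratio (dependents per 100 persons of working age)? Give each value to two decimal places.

Youth dependency ratio = 16.4 / 67.4 × 100 = 24.33
Old-age dependency ratio = 23.4 / 67.4 × 100 = 34.72
Total dependency ratio = (16.4 + 23.4) / 67.4 × 100 = 39.8 / 67.4 × 100 = 59.05

Youth dependency ratio: 24.33
Old-age dependency ratio: 34.72
Total dependency ratio: 59.05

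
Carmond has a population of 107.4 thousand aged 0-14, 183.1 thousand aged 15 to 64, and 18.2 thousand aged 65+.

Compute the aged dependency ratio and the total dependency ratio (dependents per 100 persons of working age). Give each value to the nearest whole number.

Old-age dependency ratio = 18.2 / 183.1 × 100 = 10
Total dependency ratio = (107.4 + 18.2) / 183.1 × 100 = 125.6 / 183.1 × 100 = 69

Old-age dependency ratio: 10
Total dependency ratio: 69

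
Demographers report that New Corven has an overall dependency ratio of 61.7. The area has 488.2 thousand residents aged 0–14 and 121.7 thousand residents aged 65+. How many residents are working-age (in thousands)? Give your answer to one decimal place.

Working-age: 988.5

Total dependency ratio = (youth + elderly) / working-age × 100
61.7 = (488.2 + 121.7) / W × 100
⇒ 988.5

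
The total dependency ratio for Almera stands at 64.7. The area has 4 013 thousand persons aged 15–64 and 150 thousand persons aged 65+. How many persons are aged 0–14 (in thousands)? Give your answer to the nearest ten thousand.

Aged 0–14: 2 450

Total dependency ratio = (youth + elderly) / working-age × 100
64.7 = (Y + 150) / 4 013 × 100
⇒ 2 450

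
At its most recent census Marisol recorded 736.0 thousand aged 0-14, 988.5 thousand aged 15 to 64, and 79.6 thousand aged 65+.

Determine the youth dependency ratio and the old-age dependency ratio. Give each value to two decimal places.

Youth dependency ratio: 74.46
Old-age dependency ratio: 8.05

Youth dependency ratio = 736.0 / 988.5 × 100 = 74.46
Old-age dependency ratio = 79.6 / 988.5 × 100 = 8.05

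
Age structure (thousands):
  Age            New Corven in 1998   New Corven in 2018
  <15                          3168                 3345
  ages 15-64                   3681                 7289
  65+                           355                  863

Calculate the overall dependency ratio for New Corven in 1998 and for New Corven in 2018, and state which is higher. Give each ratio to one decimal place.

New Corven in 1998: 95.7
New Corven in 2018: 57.7
Higher: New Corven in 1998

New Corven in 1998: (3168 + 355) / 3681 × 100 = 3523 / 3681 × 100 = 95.7
New Corven in 2018: (3345 + 863) / 7289 × 100 = 4208 / 7289 × 100 = 57.7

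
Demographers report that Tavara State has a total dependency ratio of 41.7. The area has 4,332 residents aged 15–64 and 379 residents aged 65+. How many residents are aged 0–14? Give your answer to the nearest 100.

Aged 0–14: 1,400

Total dependency ratio = (youth + elderly) / working-age × 100
41.7 = (Y + 379) / 4,332 × 100
⇒ 1,400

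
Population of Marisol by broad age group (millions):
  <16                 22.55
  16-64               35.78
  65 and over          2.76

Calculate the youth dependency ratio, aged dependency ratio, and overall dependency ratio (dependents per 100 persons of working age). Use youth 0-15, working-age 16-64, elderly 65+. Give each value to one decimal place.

Youth dependency ratio: 63.0
Old-age dependency ratio: 7.7
Total dependency ratio: 70.7

Youth dependency ratio = 22.55 / 35.78 × 100 = 63.0
Old-age dependency ratio = 2.76 / 35.78 × 100 = 7.7
Total dependency ratio = (22.55 + 2.76) / 35.78 × 100 = 25.31 / 35.78 × 100 = 70.7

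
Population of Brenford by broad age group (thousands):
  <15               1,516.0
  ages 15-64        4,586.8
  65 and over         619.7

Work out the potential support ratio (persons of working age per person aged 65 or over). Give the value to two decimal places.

Potential support ratio: 7.40

Potential support ratio = 4,586.8 / 619.7 = 7.40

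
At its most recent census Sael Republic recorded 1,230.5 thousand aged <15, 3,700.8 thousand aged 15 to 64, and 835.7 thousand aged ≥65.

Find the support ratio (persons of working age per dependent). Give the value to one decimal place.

Support ratio: 1.8

Support ratio = 3,700.8 / (1,230.5 + 835.7) = 3,700.8 / 2,066.2 = 1.8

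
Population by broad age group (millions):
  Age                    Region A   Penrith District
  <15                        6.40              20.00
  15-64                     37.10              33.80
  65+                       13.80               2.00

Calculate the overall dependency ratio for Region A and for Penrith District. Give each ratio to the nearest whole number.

Region A: (6.40 + 13.80) / 37.10 × 100 = 20.20 / 37.10 × 100 = 54
Penrith District: (20.00 + 2.00) / 33.80 × 100 = 22.00 / 33.80 × 100 = 65

Region A: 54
Penrith District: 65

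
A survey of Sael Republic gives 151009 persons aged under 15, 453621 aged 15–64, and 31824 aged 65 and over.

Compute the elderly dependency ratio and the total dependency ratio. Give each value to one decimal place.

Old-age dependency ratio = 31824 / 453621 × 100 = 7.0
Total dependency ratio = (151009 + 31824) / 453621 × 100 = 182833 / 453621 × 100 = 40.3

Old-age dependency ratio: 7.0
Total dependency ratio: 40.3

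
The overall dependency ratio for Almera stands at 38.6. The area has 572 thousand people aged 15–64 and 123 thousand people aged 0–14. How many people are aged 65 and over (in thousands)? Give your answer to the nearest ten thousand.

Total dependency ratio = (youth + elderly) / working-age × 100
38.6 = (123 + E) / 572 × 100
⇒ 100

Aged 65 and over: 100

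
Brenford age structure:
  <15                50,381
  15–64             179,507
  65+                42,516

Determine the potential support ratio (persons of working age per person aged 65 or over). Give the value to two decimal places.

Potential support ratio: 4.22

Potential support ratio = 179,507 / 42,516 = 4.22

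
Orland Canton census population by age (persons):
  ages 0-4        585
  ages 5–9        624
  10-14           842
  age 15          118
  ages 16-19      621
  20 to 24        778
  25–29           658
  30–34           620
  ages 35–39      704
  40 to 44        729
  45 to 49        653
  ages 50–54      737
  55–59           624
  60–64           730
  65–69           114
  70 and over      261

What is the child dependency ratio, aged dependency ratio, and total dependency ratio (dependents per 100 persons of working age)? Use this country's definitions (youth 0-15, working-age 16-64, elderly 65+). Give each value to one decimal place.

Youth dependency ratio: 31.6
Old-age dependency ratio: 5.5
Total dependency ratio: 37.1

0–15: 585 + 624 + 842 + 118 = 2 169
16–64: 621 + 778 + 658 + 620 + 704 + 729 + 653 + 737 + 624 + 730 = 6 854
65+: 114 + 261 = 375
Youth dependency ratio = 2 169 / 6 854 × 100 = 31.6
Old-age dependency ratio = 375 / 6 854 × 100 = 5.5
Total dependency ratio = (2 169 + 375) / 6 854 × 100 = 2 544 / 6 854 × 100 = 37.1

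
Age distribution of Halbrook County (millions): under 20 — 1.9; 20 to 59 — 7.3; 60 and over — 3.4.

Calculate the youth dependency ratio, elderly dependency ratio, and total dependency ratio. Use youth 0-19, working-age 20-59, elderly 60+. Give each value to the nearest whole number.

Youth dependency ratio = 1.9 / 7.3 × 100 = 26
Old-age dependency ratio = 3.4 / 7.3 × 100 = 47
Total dependency ratio = (1.9 + 3.4) / 7.3 × 100 = 5.3 / 7.3 × 100 = 73

Youth dependency ratio: 26
Old-age dependency ratio: 47
Total dependency ratio: 73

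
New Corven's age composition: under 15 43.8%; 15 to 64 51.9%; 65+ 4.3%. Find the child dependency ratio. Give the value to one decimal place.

Youth dependency ratio = 43.8 / 51.9 × 100 = 84.4

Youth dependency ratio: 84.4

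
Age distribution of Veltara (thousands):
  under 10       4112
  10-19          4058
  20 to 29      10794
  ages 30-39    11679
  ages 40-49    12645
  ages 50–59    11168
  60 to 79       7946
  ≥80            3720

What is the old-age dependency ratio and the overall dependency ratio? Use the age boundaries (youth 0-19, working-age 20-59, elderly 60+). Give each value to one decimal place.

Old-age dependency ratio: 25.2
Total dependency ratio: 42.9

0–19: 4112 + 4058 = 8170
20–59: 10794 + 11679 + 12645 + 11168 = 46286
60+: 7946 + 3720 = 11666
Old-age dependency ratio = 11666 / 46286 × 100 = 25.2
Total dependency ratio = (8170 + 11666) / 46286 × 100 = 19836 / 46286 × 100 = 42.9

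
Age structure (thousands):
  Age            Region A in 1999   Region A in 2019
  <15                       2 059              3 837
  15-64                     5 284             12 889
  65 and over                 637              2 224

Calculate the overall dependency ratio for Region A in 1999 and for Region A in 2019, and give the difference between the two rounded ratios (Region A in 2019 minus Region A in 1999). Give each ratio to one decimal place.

Region A in 1999: 51.0
Region A in 2019: 47.0
Difference: -4.0

Region A in 1999: (2 059 + 637) / 5 284 × 100 = 2 696 / 5 284 × 100 = 51.0
Region A in 2019: (3 837 + 2 224) / 12 889 × 100 = 6 061 / 12 889 × 100 = 47.0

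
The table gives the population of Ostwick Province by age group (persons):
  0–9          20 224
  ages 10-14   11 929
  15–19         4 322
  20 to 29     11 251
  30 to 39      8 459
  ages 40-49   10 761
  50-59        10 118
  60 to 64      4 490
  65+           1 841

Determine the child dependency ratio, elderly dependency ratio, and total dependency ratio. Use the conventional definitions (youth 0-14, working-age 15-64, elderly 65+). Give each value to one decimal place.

0–14: 20 224 + 11 929 = 32 153
15–64: 4 322 + 11 251 + 8 459 + 10 761 + 10 118 + 4 490 = 49 401
65+: 1 841
Youth dependency ratio = 32 153 / 49 401 × 100 = 65.1
Old-age dependency ratio = 1 841 / 49 401 × 100 = 3.7
Total dependency ratio = (32 153 + 1 841) / 49 401 × 100 = 33 994 / 49 401 × 100 = 68.8

Youth dependency ratio: 65.1
Old-age dependency ratio: 3.7
Total dependency ratio: 68.8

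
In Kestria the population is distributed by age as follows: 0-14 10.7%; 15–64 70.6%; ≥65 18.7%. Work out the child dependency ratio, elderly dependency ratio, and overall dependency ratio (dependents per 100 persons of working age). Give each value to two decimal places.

Youth dependency ratio: 15.16
Old-age dependency ratio: 26.49
Total dependency ratio: 41.64

Youth dependency ratio = 10.7 / 70.6 × 100 = 15.16
Old-age dependency ratio = 18.7 / 70.6 × 100 = 26.49
Total dependency ratio = (10.7 + 18.7) / 70.6 × 100 = 29.4 / 70.6 × 100 = 41.64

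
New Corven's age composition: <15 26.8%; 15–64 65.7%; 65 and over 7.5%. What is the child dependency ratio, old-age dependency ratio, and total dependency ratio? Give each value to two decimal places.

Youth dependency ratio = 26.8 / 65.7 × 100 = 40.79
Old-age dependency ratio = 7.5 / 65.7 × 100 = 11.42
Total dependency ratio = (26.8 + 7.5) / 65.7 × 100 = 34.3 / 65.7 × 100 = 52.21

Youth dependency ratio: 40.79
Old-age dependency ratio: 11.42
Total dependency ratio: 52.21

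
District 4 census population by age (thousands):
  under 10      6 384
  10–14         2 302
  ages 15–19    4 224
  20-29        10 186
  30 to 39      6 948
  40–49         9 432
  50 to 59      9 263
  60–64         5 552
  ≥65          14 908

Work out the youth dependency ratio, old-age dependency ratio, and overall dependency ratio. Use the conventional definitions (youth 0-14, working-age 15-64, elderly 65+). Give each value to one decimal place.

0–14: 6 384 + 2 302 = 8 686
15–64: 4 224 + 10 186 + 6 948 + 9 432 + 9 263 + 5 552 = 45 605
65+: 14 908
Youth dependency ratio = 8 686 / 45 605 × 100 = 19.0
Old-age dependency ratio = 14 908 / 45 605 × 100 = 32.7
Total dependency ratio = (8 686 + 14 908) / 45 605 × 100 = 23 594 / 45 605 × 100 = 51.7

Youth dependency ratio: 19.0
Old-age dependency ratio: 32.7
Total dependency ratio: 51.7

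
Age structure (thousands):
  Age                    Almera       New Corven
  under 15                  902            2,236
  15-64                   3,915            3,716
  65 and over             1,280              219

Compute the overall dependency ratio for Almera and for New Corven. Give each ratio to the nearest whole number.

Almera: 56
New Corven: 66

Almera: (902 + 1,280) / 3,915 × 100 = 2,182 / 3,915 × 100 = 56
New Corven: (2,236 + 219) / 3,716 × 100 = 2,455 / 3,716 × 100 = 66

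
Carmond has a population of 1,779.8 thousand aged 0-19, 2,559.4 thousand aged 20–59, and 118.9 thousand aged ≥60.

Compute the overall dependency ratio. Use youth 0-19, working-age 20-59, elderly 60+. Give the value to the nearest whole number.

Total dependency ratio = (1,779.8 + 118.9) / 2,559.4 × 100 = 1,898.7 / 2,559.4 × 100 = 74

Total dependency ratio: 74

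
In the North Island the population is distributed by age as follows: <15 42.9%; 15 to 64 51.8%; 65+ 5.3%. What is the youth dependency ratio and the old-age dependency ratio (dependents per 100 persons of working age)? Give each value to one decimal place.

Youth dependency ratio = 42.9 / 51.8 × 100 = 82.8
Old-age dependency ratio = 5.3 / 51.8 × 100 = 10.2

Youth dependency ratio: 82.8
Old-age dependency ratio: 10.2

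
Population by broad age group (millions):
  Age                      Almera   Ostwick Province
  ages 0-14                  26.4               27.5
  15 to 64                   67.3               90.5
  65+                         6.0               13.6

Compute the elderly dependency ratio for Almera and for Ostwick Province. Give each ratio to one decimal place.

Almera: 8.9
Ostwick Province: 15.0

Almera: 6.0 / 67.3 × 100 = 8.9
Ostwick Province: 13.6 / 90.5 × 100 = 15.0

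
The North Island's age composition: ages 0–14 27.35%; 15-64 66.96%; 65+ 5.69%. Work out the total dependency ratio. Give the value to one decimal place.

Total dependency ratio: 49.3

Total dependency ratio = (27.35 + 5.69) / 66.96 × 100 = 33.04 / 66.96 × 100 = 49.3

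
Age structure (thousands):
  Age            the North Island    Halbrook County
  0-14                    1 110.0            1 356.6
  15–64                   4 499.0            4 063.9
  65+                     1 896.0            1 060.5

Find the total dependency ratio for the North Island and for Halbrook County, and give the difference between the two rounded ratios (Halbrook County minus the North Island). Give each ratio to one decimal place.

the North Island: (1 110.0 + 1 896.0) / 4 499.0 × 100 = 3 006.0 / 4 499.0 × 100 = 66.8
Halbrook County: (1 356.6 + 1 060.5) / 4 063.9 × 100 = 2 417.1 / 4 063.9 × 100 = 59.5

the North Island: 66.8
Halbrook County: 59.5
Difference: -7.3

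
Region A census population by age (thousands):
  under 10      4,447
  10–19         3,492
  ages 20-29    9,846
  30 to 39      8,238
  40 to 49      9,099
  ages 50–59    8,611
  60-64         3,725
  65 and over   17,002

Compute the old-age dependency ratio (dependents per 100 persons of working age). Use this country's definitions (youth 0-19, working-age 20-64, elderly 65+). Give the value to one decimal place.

0–19: 4,447 + 3,492 = 7,939
20–64: 9,846 + 8,238 + 9,099 + 8,611 + 3,725 = 39,519
65+: 17,002
Old-age dependency ratio = 17,002 / 39,519 × 100 = 43.0

Old-age dependency ratio: 43.0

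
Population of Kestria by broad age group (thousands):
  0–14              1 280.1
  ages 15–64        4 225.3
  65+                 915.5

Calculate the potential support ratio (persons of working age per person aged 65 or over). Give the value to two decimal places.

Potential support ratio = 4 225.3 / 915.5 = 4.62

Potential support ratio: 4.62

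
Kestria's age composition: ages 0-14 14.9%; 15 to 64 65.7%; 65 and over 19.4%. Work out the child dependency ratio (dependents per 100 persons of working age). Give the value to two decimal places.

Youth dependency ratio: 22.68

Youth dependency ratio = 14.9 / 65.7 × 100 = 22.68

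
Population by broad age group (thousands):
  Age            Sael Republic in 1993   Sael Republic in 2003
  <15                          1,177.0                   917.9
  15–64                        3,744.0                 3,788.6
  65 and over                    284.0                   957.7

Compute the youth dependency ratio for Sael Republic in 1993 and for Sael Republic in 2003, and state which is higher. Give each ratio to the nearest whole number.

Sael Republic in 1993: 31
Sael Republic in 2003: 24
Higher: Sael Republic in 1993

Sael Republic in 1993: 1,177.0 / 3,744.0 × 100 = 31
Sael Republic in 2003: 917.9 / 3,788.6 × 100 = 24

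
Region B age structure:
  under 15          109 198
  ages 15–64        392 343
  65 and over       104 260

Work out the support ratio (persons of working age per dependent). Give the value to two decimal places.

Support ratio = 392 343 / (109 198 + 104 260) = 392 343 / 213 458 = 1.84

Support ratio: 1.84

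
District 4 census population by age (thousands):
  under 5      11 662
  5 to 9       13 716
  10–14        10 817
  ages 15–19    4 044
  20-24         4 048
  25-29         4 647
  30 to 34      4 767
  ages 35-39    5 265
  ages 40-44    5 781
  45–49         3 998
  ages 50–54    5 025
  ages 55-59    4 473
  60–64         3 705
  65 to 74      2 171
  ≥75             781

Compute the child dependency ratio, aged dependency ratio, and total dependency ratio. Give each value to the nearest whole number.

Youth dependency ratio: 79
Old-age dependency ratio: 6
Total dependency ratio: 86

0–14: 11 662 + 13 716 + 10 817 = 36 195
15–64: 4 044 + 4 048 + 4 647 + 4 767 + 5 265 + 5 781 + 3 998 + 5 025 + 4 473 + 3 705 = 45 753
65+: 2 171 + 781 = 2 952
Youth dependency ratio = 36 195 / 45 753 × 100 = 79
Old-age dependency ratio = 2 952 / 45 753 × 100 = 6
Total dependency ratio = (36 195 + 2 952) / 45 753 × 100 = 39 147 / 45 753 × 100 = 86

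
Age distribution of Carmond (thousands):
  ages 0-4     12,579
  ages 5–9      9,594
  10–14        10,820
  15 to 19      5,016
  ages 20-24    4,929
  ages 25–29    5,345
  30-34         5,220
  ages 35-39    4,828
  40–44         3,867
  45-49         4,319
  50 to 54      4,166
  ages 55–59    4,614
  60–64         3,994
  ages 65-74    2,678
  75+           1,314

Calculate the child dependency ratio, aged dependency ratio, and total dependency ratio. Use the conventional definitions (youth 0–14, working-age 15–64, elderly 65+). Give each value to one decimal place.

0–14: 12,579 + 9,594 + 10,820 = 32,993
15–64: 5,016 + 4,929 + 5,345 + 5,220 + 4,828 + 3,867 + 4,319 + 4,166 + 4,614 + 3,994 = 46,298
65+: 2,678 + 1,314 = 3,992
Youth dependency ratio = 32,993 / 46,298 × 100 = 71.3
Old-age dependency ratio = 3,992 / 46,298 × 100 = 8.6
Total dependency ratio = (32,993 + 3,992) / 46,298 × 100 = 36,985 / 46,298 × 100 = 79.9

Youth dependency ratio: 71.3
Old-age dependency ratio: 8.6
Total dependency ratio: 79.9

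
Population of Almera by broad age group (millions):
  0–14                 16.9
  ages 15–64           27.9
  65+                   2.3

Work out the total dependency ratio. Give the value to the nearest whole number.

Total dependency ratio = (16.9 + 2.3) / 27.9 × 100 = 19.2 / 27.9 × 100 = 69

Total dependency ratio: 69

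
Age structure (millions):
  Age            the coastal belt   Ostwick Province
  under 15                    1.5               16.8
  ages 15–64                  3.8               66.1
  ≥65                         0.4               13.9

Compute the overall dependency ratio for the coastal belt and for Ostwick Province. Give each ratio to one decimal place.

the coastal belt: 50.0
Ostwick Province: 46.4

the coastal belt: (1.5 + 0.4) / 3.8 × 100 = 1.9 / 3.8 × 100 = 50.0
Ostwick Province: (16.8 + 13.9) / 66.1 × 100 = 30.7 / 66.1 × 100 = 46.4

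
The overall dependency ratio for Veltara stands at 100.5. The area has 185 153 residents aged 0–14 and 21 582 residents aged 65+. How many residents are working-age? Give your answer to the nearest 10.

Total dependency ratio = (youth + elderly) / working-age × 100
100.5 = (185 153 + 21 582) / W × 100
⇒ 205 710

Working-age: 205 710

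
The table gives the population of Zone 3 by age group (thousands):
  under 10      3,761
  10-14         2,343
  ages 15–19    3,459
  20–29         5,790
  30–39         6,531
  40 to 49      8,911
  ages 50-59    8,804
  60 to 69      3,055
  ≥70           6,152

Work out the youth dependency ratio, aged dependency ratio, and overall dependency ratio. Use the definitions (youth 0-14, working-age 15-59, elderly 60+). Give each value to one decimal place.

0–14: 3,761 + 2,343 = 6,104
15–59: 3,459 + 5,790 + 6,531 + 8,911 + 8,804 = 33,495
60+: 3,055 + 6,152 = 9,207
Youth dependency ratio = 6,104 / 33,495 × 100 = 18.2
Old-age dependency ratio = 9,207 / 33,495 × 100 = 27.5
Total dependency ratio = (6,104 + 9,207) / 33,495 × 100 = 15,311 / 33,495 × 100 = 45.7

Youth dependency ratio: 18.2
Old-age dependency ratio: 27.5
Total dependency ratio: 45.7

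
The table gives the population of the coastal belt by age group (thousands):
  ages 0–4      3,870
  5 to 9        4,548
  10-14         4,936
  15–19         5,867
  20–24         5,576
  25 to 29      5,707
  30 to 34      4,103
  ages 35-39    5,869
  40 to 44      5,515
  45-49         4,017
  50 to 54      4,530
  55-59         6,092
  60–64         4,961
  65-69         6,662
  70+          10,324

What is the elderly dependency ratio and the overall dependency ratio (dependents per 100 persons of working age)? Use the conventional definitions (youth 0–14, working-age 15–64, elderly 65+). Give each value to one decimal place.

0–14: 3,870 + 4,548 + 4,936 = 13,354
15–64: 5,867 + 5,576 + 5,707 + 4,103 + 5,869 + 5,515 + 4,017 + 4,530 + 6,092 + 4,961 = 52,237
65+: 6,662 + 10,324 = 16,986
Old-age dependency ratio = 16,986 / 52,237 × 100 = 32.5
Total dependency ratio = (13,354 + 16,986) / 52,237 × 100 = 30,340 / 52,237 × 100 = 58.1

Old-age dependency ratio: 32.5
Total dependency ratio: 58.1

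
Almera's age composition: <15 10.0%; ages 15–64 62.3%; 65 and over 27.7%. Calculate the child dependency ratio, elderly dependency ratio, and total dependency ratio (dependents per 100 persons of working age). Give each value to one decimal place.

Youth dependency ratio: 16.1
Old-age dependency ratio: 44.5
Total dependency ratio: 60.5

Youth dependency ratio = 10.0 / 62.3 × 100 = 16.1
Old-age dependency ratio = 27.7 / 62.3 × 100 = 44.5
Total dependency ratio = (10.0 + 27.7) / 62.3 × 100 = 37.7 / 62.3 × 100 = 60.5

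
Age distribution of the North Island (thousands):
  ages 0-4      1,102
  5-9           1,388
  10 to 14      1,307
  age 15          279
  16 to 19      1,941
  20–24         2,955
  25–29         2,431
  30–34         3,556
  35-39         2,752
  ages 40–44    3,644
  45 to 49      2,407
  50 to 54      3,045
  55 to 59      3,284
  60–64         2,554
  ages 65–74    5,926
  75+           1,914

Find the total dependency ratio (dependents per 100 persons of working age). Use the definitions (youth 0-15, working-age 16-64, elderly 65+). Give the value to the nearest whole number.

Total dependency ratio: 42

0–15: 1,102 + 1,388 + 1,307 + 279 = 4,076
16–64: 1,941 + 2,955 + 2,431 + 3,556 + 2,752 + 3,644 + 2,407 + 3,045 + 3,284 + 2,554 = 28,569
65+: 5,926 + 1,914 = 7,840
Total dependency ratio = (4,076 + 7,840) / 28,569 × 100 = 11,916 / 28,569 × 100 = 42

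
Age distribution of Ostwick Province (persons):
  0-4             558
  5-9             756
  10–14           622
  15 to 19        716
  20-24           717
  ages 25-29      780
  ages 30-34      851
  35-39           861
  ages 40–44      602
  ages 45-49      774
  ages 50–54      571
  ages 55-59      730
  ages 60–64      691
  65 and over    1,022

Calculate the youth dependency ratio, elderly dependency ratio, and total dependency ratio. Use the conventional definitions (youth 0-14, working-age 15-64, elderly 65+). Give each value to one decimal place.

0–14: 558 + 756 + 622 = 1,936
15–64: 716 + 717 + 780 + 851 + 861 + 602 + 774 + 571 + 730 + 691 = 7,293
65+: 1,022
Youth dependency ratio = 1,936 / 7,293 × 100 = 26.5
Old-age dependency ratio = 1,022 / 7,293 × 100 = 14.0
Total dependency ratio = (1,936 + 1,022) / 7,293 × 100 = 2,958 / 7,293 × 100 = 40.6

Youth dependency ratio: 26.5
Old-age dependency ratio: 14.0
Total dependency ratio: 40.6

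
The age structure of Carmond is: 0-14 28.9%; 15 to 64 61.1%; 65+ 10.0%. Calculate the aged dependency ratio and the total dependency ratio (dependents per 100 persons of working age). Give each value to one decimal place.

Old-age dependency ratio: 16.4
Total dependency ratio: 63.7

Old-age dependency ratio = 10.0 / 61.1 × 100 = 16.4
Total dependency ratio = (28.9 + 10.0) / 61.1 × 100 = 38.9 / 61.1 × 100 = 63.7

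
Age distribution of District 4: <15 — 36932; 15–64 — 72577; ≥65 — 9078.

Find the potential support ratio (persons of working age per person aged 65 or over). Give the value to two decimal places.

Potential support ratio: 7.99

Potential support ratio = 72577 / 9078 = 7.99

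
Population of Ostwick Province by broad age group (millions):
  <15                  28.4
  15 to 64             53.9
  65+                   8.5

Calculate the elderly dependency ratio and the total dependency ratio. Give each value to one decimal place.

Old-age dependency ratio: 15.8
Total dependency ratio: 68.5

Old-age dependency ratio = 8.5 / 53.9 × 100 = 15.8
Total dependency ratio = (28.4 + 8.5) / 53.9 × 100 = 36.9 / 53.9 × 100 = 68.5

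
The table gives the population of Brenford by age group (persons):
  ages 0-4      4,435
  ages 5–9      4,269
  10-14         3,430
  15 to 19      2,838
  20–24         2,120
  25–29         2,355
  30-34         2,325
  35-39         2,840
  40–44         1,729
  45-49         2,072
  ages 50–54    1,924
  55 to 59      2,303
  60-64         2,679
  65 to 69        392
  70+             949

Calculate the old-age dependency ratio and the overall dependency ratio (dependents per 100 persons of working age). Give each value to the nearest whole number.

Old-age dependency ratio: 6
Total dependency ratio: 58

0–14: 4,435 + 4,269 + 3,430 = 12,134
15–64: 2,838 + 2,120 + 2,355 + 2,325 + 2,840 + 1,729 + 2,072 + 1,924 + 2,303 + 2,679 = 23,185
65+: 392 + 949 = 1,341
Old-age dependency ratio = 1,341 / 23,185 × 100 = 6
Total dependency ratio = (12,134 + 1,341) / 23,185 × 100 = 13,475 / 23,185 × 100 = 58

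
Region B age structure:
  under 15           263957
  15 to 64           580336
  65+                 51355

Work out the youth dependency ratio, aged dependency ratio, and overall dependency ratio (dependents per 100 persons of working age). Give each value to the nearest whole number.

Youth dependency ratio: 45
Old-age dependency ratio: 9
Total dependency ratio: 54

Youth dependency ratio = 263957 / 580336 × 100 = 45
Old-age dependency ratio = 51355 / 580336 × 100 = 9
Total dependency ratio = (263957 + 51355) / 580336 × 100 = 315312 / 580336 × 100 = 54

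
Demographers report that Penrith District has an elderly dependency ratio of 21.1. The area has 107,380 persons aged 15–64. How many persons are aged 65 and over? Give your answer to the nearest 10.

Aged 65 and over: 22,660

Old-age dependency ratio = elderly / working-age × 100
21.1 = E / 107,380 × 100
⇒ 22,660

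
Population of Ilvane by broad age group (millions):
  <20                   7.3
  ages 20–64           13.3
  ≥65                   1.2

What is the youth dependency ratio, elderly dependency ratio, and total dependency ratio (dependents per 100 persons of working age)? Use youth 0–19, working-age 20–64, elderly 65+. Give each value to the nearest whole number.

Youth dependency ratio = 7.3 / 13.3 × 100 = 55
Old-age dependency ratio = 1.2 / 13.3 × 100 = 9
Total dependency ratio = (7.3 + 1.2) / 13.3 × 100 = 8.5 / 13.3 × 100 = 64

Youth dependency ratio: 55
Old-age dependency ratio: 9
Total dependency ratio: 64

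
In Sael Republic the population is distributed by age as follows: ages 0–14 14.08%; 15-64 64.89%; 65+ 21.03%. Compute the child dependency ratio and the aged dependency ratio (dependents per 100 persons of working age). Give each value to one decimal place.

Youth dependency ratio: 21.7
Old-age dependency ratio: 32.4

Youth dependency ratio = 14.08 / 64.89 × 100 = 21.7
Old-age dependency ratio = 21.03 / 64.89 × 100 = 32.4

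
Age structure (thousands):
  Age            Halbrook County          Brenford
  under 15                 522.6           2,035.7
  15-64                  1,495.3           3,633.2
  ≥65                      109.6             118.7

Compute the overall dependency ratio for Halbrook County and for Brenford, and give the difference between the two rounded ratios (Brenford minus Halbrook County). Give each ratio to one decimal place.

Halbrook County: (522.6 + 109.6) / 1,495.3 × 100 = 632.2 / 1,495.3 × 100 = 42.3
Brenford: (2,035.7 + 118.7) / 3,633.2 × 100 = 2,154.4 / 3,633.2 × 100 = 59.3

Halbrook County: 42.3
Brenford: 59.3
Difference: +17.0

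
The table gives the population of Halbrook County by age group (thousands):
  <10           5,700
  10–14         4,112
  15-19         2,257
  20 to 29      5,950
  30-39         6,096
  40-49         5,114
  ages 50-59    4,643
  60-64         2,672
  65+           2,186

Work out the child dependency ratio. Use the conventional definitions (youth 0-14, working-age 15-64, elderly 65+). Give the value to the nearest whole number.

0–14: 5,700 + 4,112 = 9,812
15–64: 2,257 + 5,950 + 6,096 + 5,114 + 4,643 + 2,672 = 26,732
65+: 2,186
Youth dependency ratio = 9,812 / 26,732 × 100 = 37

Youth dependency ratio: 37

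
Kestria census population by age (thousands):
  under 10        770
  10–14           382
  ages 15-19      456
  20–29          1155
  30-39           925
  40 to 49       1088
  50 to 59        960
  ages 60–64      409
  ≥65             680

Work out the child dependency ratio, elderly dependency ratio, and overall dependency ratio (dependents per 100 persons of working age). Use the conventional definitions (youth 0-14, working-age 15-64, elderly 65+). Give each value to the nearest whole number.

0–14: 770 + 382 = 1152
15–64: 456 + 1155 + 925 + 1088 + 960 + 409 = 4993
65+: 680
Youth dependency ratio = 1152 / 4993 × 100 = 23
Old-age dependency ratio = 680 / 4993 × 100 = 14
Total dependency ratio = (1152 + 680) / 4993 × 100 = 1832 / 4993 × 100 = 37

Youth dependency ratio: 23
Old-age dependency ratio: 14
Total dependency ratio: 37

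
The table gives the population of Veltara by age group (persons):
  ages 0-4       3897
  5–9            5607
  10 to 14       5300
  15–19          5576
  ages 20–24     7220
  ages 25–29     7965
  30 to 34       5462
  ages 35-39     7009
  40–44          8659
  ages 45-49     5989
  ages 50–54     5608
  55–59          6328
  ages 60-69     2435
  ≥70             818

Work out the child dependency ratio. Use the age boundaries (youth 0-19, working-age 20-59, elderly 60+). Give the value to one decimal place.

Youth dependency ratio: 37.6

0–19: 3897 + 5607 + 5300 + 5576 = 20380
20–59: 7220 + 7965 + 5462 + 7009 + 8659 + 5989 + 5608 + 6328 = 54240
60+: 2435 + 818 = 3253
Youth dependency ratio = 20380 / 54240 × 100 = 37.6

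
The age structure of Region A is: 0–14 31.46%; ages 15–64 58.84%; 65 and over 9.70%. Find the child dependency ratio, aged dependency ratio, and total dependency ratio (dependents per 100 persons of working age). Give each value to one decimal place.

Youth dependency ratio: 53.5
Old-age dependency ratio: 16.5
Total dependency ratio: 70.0

Youth dependency ratio = 31.46 / 58.84 × 100 = 53.5
Old-age dependency ratio = 9.70 / 58.84 × 100 = 16.5
Total dependency ratio = (31.46 + 9.70) / 58.84 × 100 = 41.16 / 58.84 × 100 = 70.0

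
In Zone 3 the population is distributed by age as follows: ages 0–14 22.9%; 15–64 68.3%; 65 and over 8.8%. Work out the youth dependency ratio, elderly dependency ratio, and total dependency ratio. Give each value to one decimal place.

Youth dependency ratio: 33.5
Old-age dependency ratio: 12.9
Total dependency ratio: 46.4

Youth dependency ratio = 22.9 / 68.3 × 100 = 33.5
Old-age dependency ratio = 8.8 / 68.3 × 100 = 12.9
Total dependency ratio = (22.9 + 8.8) / 68.3 × 100 = 31.7 / 68.3 × 100 = 46.4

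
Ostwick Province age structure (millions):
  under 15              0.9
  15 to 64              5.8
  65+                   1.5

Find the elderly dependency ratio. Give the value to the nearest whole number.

Old-age dependency ratio = 1.5 / 5.8 × 100 = 26

Old-age dependency ratio: 26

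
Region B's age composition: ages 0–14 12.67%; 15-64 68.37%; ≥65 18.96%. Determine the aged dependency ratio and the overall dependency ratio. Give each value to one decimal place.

Old-age dependency ratio: 27.7
Total dependency ratio: 46.3

Old-age dependency ratio = 18.96 / 68.37 × 100 = 27.7
Total dependency ratio = (12.67 + 18.96) / 68.37 × 100 = 31.63 / 68.37 × 100 = 46.3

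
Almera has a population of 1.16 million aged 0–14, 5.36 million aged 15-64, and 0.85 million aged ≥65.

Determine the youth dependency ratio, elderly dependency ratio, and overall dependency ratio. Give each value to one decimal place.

Youth dependency ratio: 21.6
Old-age dependency ratio: 15.9
Total dependency ratio: 37.5

Youth dependency ratio = 1.16 / 5.36 × 100 = 21.6
Old-age dependency ratio = 0.85 / 5.36 × 100 = 15.9
Total dependency ratio = (1.16 + 0.85) / 5.36 × 100 = 2.01 / 5.36 × 100 = 37.5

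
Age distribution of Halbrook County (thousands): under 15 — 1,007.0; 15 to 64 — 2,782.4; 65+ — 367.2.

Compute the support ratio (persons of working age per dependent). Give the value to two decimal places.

Support ratio: 2.02

Support ratio = 2,782.4 / (1,007.0 + 367.2) = 2,782.4 / 1,374.2 = 2.02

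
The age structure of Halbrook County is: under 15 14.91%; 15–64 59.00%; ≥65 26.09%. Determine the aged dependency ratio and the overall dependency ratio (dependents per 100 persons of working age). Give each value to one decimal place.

Old-age dependency ratio: 44.2
Total dependency ratio: 69.5

Old-age dependency ratio = 26.09 / 59.00 × 100 = 44.2
Total dependency ratio = (14.91 + 26.09) / 59.00 × 100 = 41.00 / 59.00 × 100 = 69.5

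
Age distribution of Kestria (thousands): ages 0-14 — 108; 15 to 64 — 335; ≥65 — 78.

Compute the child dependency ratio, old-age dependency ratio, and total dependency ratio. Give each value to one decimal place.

Youth dependency ratio = 108 / 335 × 100 = 32.2
Old-age dependency ratio = 78 / 335 × 100 = 23.3
Total dependency ratio = (108 + 78) / 335 × 100 = 186 / 335 × 100 = 55.5

Youth dependency ratio: 32.2
Old-age dependency ratio: 23.3
Total dependency ratio: 55.5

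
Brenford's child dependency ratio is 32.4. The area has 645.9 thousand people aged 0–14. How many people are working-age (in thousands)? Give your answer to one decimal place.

Working-age: 1,993.5

Youth dependency ratio = youth / working-age × 100
32.4 = 645.9 / W × 100
⇒ 1,993.5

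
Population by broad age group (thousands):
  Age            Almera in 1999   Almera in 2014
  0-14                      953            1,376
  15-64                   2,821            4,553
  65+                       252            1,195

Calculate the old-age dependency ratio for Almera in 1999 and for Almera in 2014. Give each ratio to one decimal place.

Almera in 1999: 252 / 2,821 × 100 = 8.9
Almera in 2014: 1,195 / 4,553 × 100 = 26.2

Almera in 1999: 8.9
Almera in 2014: 26.2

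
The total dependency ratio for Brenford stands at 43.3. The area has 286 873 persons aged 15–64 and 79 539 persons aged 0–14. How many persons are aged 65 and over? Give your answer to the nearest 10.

Aged 65 and over: 44 680

Total dependency ratio = (youth + elderly) / working-age × 100
43.3 = (79 539 + E) / 286 873 × 100
⇒ 44 680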